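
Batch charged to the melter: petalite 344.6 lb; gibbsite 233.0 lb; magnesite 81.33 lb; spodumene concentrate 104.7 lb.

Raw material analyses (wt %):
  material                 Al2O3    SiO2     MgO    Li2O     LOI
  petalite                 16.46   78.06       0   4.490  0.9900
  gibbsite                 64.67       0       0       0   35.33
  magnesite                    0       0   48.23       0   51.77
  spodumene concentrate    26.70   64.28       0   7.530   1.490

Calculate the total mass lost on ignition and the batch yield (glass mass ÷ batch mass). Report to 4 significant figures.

Every computation maintains full float precision from first step to last — in-progress results are shown rounded to four significant figures between the steps; every reported number sees exactly one rounding. The derived quantities, which include ignition loss, the four compositions, net glass mass, yield, the totals, are carried in full float precision, exactly as shown in either problem or answer, using the weight values for 634.2 lb of glass.
Per-material ignition loss:
  petalite: 344.6 × 0.009900 = 3.412 lb
  gibbsite: 233.0 × 0.3533 = 82.32 lb
  magnesite: 81.33 × 0.5177 = 42.10 lb
  spodumene concentrate: 104.7 × 0.01490 = 1.560 lb
Total LOI = 129.4 lb
Glass = batch − LOI = 763.6 − 129.4 = 634.2 lb

LOI loss = 129.4 lb; glass = 634.2 lb; yield = 83.06%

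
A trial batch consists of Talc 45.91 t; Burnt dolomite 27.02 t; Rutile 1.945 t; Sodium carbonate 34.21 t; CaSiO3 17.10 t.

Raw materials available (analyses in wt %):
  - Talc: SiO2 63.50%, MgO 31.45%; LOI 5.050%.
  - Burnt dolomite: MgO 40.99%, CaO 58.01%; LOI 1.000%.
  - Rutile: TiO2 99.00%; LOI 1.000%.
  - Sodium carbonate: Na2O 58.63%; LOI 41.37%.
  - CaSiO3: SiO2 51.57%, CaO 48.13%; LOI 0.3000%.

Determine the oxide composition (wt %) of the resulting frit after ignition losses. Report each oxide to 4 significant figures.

In-progress results are shown (rounded to four significant figures) between the steps. Every computation maintains full float precision from first step to last; exactly one rounding lands on each reported value. Derived quantities (totals, yield, ignition loss, five oxide percentages, glass mass) are re-derived in full precision using the weight values on 109.4 t of glass, as set out in the question or the answer.
Delivered oxide masses:
  SiO2: 45.91·0.6350 + 17.10·0.5157 = 37.97 t
  TiO2: 1.945·0.9900 = 1.926 t
  MgO: 45.91·0.3145 + 27.02·0.4099 = 25.51 t
  CaO: 27.02·0.5801 + 17.10·0.4813 = 23.90 t
  Na2O: 34.21·0.5863 = 20.06 t
LOI: 45.91·0.05050 + 27.02·0.01000 + 1.945·0.01000 + 34.21·0.4137 + 17.10·0.003000 = 16.81 t
The glass mass, total less LOI, = 126.2 − 16.81 = 109.4 t (consistent with Σ oxide mass)
wt %: oxide over glass, times 100

Glass mass = 109.4 t (batch 126.2 − LOI 16.81).
Composition: SiO2 34.72%, TiO2 1.761%, MgO 23.33%, CaO 21.86%, Na2O 18.34%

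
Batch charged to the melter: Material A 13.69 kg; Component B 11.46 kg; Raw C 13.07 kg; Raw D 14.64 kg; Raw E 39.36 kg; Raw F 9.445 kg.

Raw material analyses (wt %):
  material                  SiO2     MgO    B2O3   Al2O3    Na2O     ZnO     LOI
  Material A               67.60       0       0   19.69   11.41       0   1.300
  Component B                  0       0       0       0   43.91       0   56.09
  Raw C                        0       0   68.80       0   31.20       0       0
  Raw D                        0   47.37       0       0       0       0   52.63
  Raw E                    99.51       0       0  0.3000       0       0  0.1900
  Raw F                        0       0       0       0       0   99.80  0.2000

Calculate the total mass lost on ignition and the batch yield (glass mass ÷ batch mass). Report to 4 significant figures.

LOI loss = 14.40 kg; glass = 87.26 kg; yield = 85.83%

Every computation runs at exact precision throughout — intermediates appear, rounded to 4 significant figures, at each printed step. Each reported result takes exactly one rounding. All derived quantities, including glass mass, totals, ignition loss, yield, the six compositions, are re-derived from the batch weights at 87.26 kg of glass at full float precision exactly as shown in question or answer.
Each material's LOI contribution:
  Material A: 13.69 × 0.01300 = 0.1780 kg
  Component B: 11.46 × 0.5609 = 6.428 kg
  Raw C: 13.07 × 0 = 0 kg
  Raw D: 14.64 × 0.5263 = 7.705 kg
  Raw E: 39.36 × 0.001900 = 0.07478 kg
  Raw F: 9.445 × 0.002000 = 0.01889 kg
Total LOI = 14.40 kg
Glass = batch − LOI = 101.7 − 14.40 = 87.26 kg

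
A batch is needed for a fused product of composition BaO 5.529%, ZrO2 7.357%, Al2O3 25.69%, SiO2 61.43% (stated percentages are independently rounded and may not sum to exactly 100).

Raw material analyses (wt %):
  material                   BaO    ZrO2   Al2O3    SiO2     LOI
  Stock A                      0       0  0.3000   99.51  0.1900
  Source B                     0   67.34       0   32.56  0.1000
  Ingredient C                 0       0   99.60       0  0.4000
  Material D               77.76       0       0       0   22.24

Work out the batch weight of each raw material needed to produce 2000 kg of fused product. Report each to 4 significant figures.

Each numeric step carries full float precision from first step to last. Intermediates are shown, with 4-significant-figure rounding, between the steps; a single rounding produces each reported number — all derived quantities (yield, net glass mass, ignition loss, totals, the four compositions) are carried in exact precision using the weight values at 2000 kg of glass as they appear in question or answer.
The oxide mass targets at 2000 kg fused product:
  BaO: 5.529% × 2000 = 110.6 kg
  ZrO2: 7.357% × 2000 = 147.1 kg
  Al2O3: 25.69% × 2000 = 513.8 kg
  SiO2: 61.43% × 2000 = 1229 kg
Sums-versus-targets review using the reported weights, at the basis given (summed amounts equal target values up to rounding of the answer):
  BaO: 142.2·0.7776 = 110.6 kg (target 110.6 kg)
  ZrO2: 218.5·0.6734 = 147.1 kg (target 147.1 kg)
  Al2O3: 1163·0.003000 + 512.4·0.9960 = 513.8 kg (target 513.8 kg)
  SiO2: 1163·0.9951 + 218.5·0.3256 = 1228 kg (target 1229 kg)
Glass-mass sanity pass: batch Σ − ignition loss = 2000 kg (oxide target masses add up to 2000 kg; stated basis 2000 kg — gaps are rounding artifacts).
Adding the batch up: Σ batch = 2036 kg; loss to ignition Σ batch·LOI = 36.10 kg; yield, glass over the total, = 98.23%.

Batch per 2000 kg fused product:
  Stock A: 1163 kg
  Source B: 218.5 kg
  Ingredient C: 512.4 kg
  Material D: 142.2 kg
Total batch = 2036 kg; LOI loss = 36.10 kg; yield = 98.23%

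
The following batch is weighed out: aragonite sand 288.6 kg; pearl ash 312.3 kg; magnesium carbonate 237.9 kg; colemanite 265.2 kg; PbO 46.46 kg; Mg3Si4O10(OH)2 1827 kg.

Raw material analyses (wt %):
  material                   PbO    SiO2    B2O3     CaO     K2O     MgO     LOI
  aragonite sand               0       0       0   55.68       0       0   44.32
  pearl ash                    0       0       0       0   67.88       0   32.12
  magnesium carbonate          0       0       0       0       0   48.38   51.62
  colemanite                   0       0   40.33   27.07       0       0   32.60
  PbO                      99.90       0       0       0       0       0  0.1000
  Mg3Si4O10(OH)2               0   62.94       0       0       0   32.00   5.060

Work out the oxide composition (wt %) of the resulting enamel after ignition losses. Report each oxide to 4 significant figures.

Glass mass = 2447 kg (batch 2977 − LOI 530.0).
Composition: PbO 1.896%, SiO2 46.98%, B2O3 4.370%, CaO 9.499%, K2O 8.661%, MgO 28.59%

Working values are shown rounded off to 4 significant digits as written — every computation carries exact precision at all times — each reported value is rounded only once — derived quantities are recomputed from the batch weights on 2447 kg of glass at full precision (the totals, glass mass, the six compositions, ignition loss, the yield), exactly as printed in the question or the answer.
Per-oxide mass from batch:
  PbO: 46.46·0.9990 = 46.41 kg
  SiO2: 1827·0.6294 = 1150 kg
  B2O3: 265.2·0.4033 = 107.0 kg
  CaO: 288.6·0.5568 + 265.2·0.2707 = 232.5 kg
  K2O: 312.3·0.6788 = 212.0 kg
  MgO: 237.9·0.4838 + 1827·0.3200 = 699.7 kg
LOI: 288.6·0.4432 + 312.3·0.3212 + 237.9·0.5162 + 265.2·0.3260 + 46.46·0.001000 + 1827·0.05060 = 530.0 kg
Glass = total batch minus LOI = 2977 − 530.0 = 2447 kg (matching Σ of the oxides)
each wt % is 100 × oxide ÷ glass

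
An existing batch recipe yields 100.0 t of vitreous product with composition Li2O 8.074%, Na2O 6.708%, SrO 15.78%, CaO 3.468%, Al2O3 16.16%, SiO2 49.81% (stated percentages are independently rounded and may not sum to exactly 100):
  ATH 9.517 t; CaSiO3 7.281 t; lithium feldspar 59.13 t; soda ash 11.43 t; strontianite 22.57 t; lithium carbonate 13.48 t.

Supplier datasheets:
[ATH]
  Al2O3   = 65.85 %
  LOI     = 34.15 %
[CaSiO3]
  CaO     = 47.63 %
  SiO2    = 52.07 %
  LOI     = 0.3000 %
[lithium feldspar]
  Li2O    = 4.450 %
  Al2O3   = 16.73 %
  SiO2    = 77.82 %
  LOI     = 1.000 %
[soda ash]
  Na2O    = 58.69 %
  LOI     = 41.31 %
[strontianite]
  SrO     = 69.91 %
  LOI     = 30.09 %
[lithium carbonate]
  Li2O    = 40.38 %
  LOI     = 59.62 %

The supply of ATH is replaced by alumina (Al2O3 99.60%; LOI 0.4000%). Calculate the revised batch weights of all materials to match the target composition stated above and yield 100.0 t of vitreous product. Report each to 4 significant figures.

Intermediates are printed, with 4-significant-digit rounding, between the steps. All arithmetic runs at full float precision from first step to last. Each reported value is rounded a single time. All derived quantities, including glass mass, the six compositions, yield, the totals, ignition loss, are rebuilt using the weight values for 100.0 t of glass at full precision, exactly as shown in problem or answer.
Target masses of each oxide per 100.0 t vitreous product:
  Li2O: 8.074% × 100.0 = 8.074 t
  Na2O: 6.708% × 100.0 = 6.708 t
  SrO: 15.78% × 100.0 = 15.78 t
  CaO: 3.468% × 100.0 = 3.468 t
  Al2O3: 16.16% × 100.0 = 16.16 t
  SiO2: 49.81% × 100.0 = 49.81 t
Sums-versus-targets review given the weights on record, under the basis named above (each sum matches its target mass net of answer rounding effects):
  Li2O: 59.13·0.04450 + 13.48·0.4038 = 8.075 t (target 8.074 t)
  Na2O: 11.43·0.5869 = 6.708 t (target 6.708 t)
  SrO: 22.57·0.6991 = 15.78 t (target 15.78 t)
  CaO: 7.281·0.4763 = 3.468 t (target 3.468 t)
  Al2O3: 6.292·0.9960 + 59.13·0.1673 = 16.16 t (target 16.16 t)
  SiO2: 7.281·0.5207 + 59.13·0.7782 = 49.81 t (target 49.81 t)
Auditing the glass mass value: Σ batch − LOI loss = 99.99 t (the Σ of target masses is 100.0 t; stated basis 100.0 t — rounding explains the deltas).
Summing the batch: Σ batch = 120.2 t; the LOI term Σ batch·LOI equals 20.19 t; glass ÷ batch gives a yield of 83.20%.

Revised batch per 100.0 t vitreous product:
  alumina: 6.292 t
  CaSiO3: 7.281 t
  lithium feldspar: 59.13 t
  soda ash: 11.43 t
  strontianite: 22.57 t
  lithium carbonate: 13.48 t
Total batch = 120.2 t; LOI loss = 20.19 t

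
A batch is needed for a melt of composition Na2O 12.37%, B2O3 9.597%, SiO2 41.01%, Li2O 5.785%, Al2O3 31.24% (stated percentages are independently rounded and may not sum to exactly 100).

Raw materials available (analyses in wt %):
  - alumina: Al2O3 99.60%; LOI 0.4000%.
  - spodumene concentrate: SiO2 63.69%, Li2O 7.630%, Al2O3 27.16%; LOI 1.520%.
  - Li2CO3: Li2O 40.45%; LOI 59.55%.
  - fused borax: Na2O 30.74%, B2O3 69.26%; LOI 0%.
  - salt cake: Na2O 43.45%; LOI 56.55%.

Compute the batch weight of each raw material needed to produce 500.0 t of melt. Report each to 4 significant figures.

Batch per 500.0 t melt:
  alumina: 69.03 t
  spodumene concentrate: 322.0 t
  Li2CO3: 10.78 t
  fused borax: 69.28 t
  salt cake: 93.33 t
Total batch = 564.4 t; LOI loss = 64.37 t; yield = 88.60%

The whole derivation maintains full precision at all times; working values are printed rounded off to 4 significant digits at each printed step; exactly one rounding is applied to each reported number. Derived quantities (the totals, LOI, the five compositions, net glass mass, the yield) are recomputed in exact precision from the weighed amounts for 500.0 t of glass, as given in question or answer.
Target oxide masses per 500.0 t melt:
  Na2O: 12.37% × 500.0 = 61.85 t
  B2O3: 9.597% × 500.0 = 47.98 t
  SiO2: 41.01% × 500.0 = 205.0 t
  Li2O: 5.785% × 500.0 = 28.92 t
  Al2O3: 31.24% × 500.0 = 156.2 t
A balance pass over the oxides, using the reported weights, versus the basis set out (delivered sums recover each target within answer rounding):
  Na2O: 69.28·0.3074 + 93.33·0.4345 = 61.85 t (target 61.85 t)
  B2O3: 69.28·0.6926 = 47.98 t (target 47.98 t)
  SiO2: 322.0·0.6369 = 205.1 t (target 205.0 t)
  Li2O: 322.0·0.07630 + 10.78·0.4045 = 28.93 t (target 28.92 t)
  Al2O3: 69.03·0.9960 + 322.0·0.2716 = 156.2 t (target 156.2 t)
Glass-mass closure: batch Σ − ignition loss = 500.1 t (oxide target masses add up to 500.0 t; stated basis 500.0 t — rounding explains the deltas).
Batch total: Σ batch = 564.4 t; LOI removed, Σ of batch·LOI: 64.37 t; yield, glass over the total, = 88.60%.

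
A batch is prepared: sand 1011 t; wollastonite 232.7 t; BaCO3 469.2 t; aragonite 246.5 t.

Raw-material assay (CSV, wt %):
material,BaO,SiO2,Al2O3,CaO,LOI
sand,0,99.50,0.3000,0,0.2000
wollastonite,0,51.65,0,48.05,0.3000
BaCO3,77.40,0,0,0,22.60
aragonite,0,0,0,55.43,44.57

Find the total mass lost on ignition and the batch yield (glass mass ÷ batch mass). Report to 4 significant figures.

LOI loss = 218.6 t; glass = 1741 t; yield = 88.84%

Values along the way are displayed rounded to 4 significant digits at each printed step. All arithmetic carries full float precision through every step — every reported result undergoes a single rounding; all derived quantities (totals, net glass mass, the yield, LOI, four oxide percentages) are rebuilt at full precision using the weight values on 1741 t of glass, as written in the question or the answer.
LOI of each material in turn:
  sand: 1011 × 0.002000 = 2.022 t
  wollastonite: 232.7 × 0.003000 = 0.6981 t
  BaCO3: 469.2 × 0.2260 = 106.0 t
  aragonite: 246.5 × 0.4457 = 109.9 t
Total LOI = 218.6 t
Glass = batch − LOI = 1959 − 218.6 = 1741 t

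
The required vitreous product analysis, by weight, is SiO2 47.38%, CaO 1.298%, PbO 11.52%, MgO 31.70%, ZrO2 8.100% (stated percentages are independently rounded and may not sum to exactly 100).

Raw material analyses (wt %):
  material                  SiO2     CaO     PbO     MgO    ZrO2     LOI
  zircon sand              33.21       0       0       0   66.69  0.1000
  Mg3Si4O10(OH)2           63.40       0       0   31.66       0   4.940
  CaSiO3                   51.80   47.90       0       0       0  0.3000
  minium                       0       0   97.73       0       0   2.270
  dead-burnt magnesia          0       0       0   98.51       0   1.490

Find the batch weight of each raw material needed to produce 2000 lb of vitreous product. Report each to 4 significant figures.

Batch per 2000 lb vitreous product:
  zircon sand: 242.9 lb
  Mg3Si4O10(OH)2: 1323 lb
  CaSiO3: 54.20 lb
  minium: 235.8 lb
  dead-burnt magnesia: 218.4 lb
Total batch = 2074 lb; LOI loss = 74.37 lb; yield = 96.41%

Intermediates are shown (rounded to four significant digits) within the worked lines; the working math runs at exact precision all the way through — a single rounding finalizes every reported figure; all derived quantities (the five compositions, totals, net glass mass, LOI, yield) are computed from the batch weights on 2000 lb of glass at full float precision as written in the problem or the answer.
Per-oxide target masses for 2000 lb vitreous product:
  SiO2: 47.38% × 2000 = 947.6 lb
  CaO: 1.298% × 2000 = 25.96 lb
  PbO: 11.52% × 2000 = 230.4 lb
  MgO: 31.70% × 2000 = 634.0 lb
  ZrO2: 8.100% × 2000 = 162.0 lb
Per-oxide balance check per the reported batch figures, against the basis in use (delivered sums recover each target within answer rounding):
  SiO2: 242.9·0.3321 + 1323·0.6340 + 54.20·0.5180 = 947.5 lb (target 947.6 lb)
  CaO: 54.20·0.4790 = 25.96 lb (target 25.96 lb)
  PbO: 235.8·0.9773 = 230.4 lb (target 230.4 lb)
  MgO: 1323·0.3166 + 218.4·0.9851 = 634.0 lb (target 634.0 lb)
  ZrO2: 242.9·0.6669 = 162.0 lb (target 162.0 lb)
Glass mass check: Σ batch − LOI loss = 2000 lb (summing oxide targets gives 2000 lb; versus the stated basis of 2000 lb — any gap is answer rounding).
Batch total: Σ batch = 2074 lb; the LOI term Σ batch·LOI equals 74.37 lb; yield = glass ÷ total batch = 96.41%.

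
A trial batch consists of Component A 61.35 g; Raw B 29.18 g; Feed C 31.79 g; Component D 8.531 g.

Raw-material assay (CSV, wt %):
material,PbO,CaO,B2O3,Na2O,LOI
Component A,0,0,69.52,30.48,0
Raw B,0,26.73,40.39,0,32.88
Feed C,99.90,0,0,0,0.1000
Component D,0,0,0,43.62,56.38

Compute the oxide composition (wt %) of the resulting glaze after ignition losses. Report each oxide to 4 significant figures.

In-progress results appear, rounded to four significant figures, as written — the working math maintains full precision at each step — a single rounding finalizes every reported value. Derived quantities, which include the yield, the totals, net glass mass, four oxide percentages, ignition loss, are rebuilt at full float precision, as given in the problem or answer text, from the weighed amounts at 116.4 g of glass.
Per-oxide mass from batch:
  PbO: 31.79·0.9990 = 31.76 g
  CaO: 29.18·0.2673 = 7.800 g
  B2O3: 61.35·0.6952 + 29.18·0.4039 = 54.44 g
  Na2O: 61.35·0.3048 + 8.531·0.4362 = 22.42 g
LOI: 29.18·0.3288 + 31.79·0.001000 + 8.531·0.5638 = 14.44 g
Glass mass = batch − LOI = 130.9 − 14.44 = 116.4 g (equal to the oxide-mass sum)
oxide / glass × 100 gives the wt %

Glass mass = 116.4 g (batch 130.9 − LOI 14.44).
Composition: PbO 27.28%, CaO 6.700%, B2O3 46.76%, Na2O 19.26%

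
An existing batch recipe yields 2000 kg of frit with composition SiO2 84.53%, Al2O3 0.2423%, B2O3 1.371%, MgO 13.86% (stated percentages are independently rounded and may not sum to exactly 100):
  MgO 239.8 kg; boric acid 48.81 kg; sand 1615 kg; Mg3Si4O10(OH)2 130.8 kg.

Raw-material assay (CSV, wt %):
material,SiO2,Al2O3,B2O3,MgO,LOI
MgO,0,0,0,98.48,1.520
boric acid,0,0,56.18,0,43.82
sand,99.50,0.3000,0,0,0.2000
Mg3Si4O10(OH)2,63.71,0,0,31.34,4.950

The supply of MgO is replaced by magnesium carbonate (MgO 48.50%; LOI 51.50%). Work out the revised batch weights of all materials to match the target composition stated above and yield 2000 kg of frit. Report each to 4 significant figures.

All internal work carries full float precision in every operation. Intermediates are displayed rounded off to 4 significant digits in the working; every reported value undergoes a single rounding — derived quantities (totals, the yield, net glass mass, LOI, the four compositions) are computed at full precision using the weight values at 2000 kg of glass as given in problem or answer.
Target masses of each oxide per 2000 kg frit:
  SiO2: 84.53% × 2000 = 1691 kg
  Al2O3: 0.2423% × 2000 = 4.846 kg
  B2O3: 1.371% × 2000 = 27.42 kg
  MgO: 13.86% × 2000 = 277.2 kg
Balance tally, oxide-wise, with the batch weights as given, at the basis given (target by target, the sums agree inside rounding margins):
  SiO2: 1615·0.9950 + 130.8·0.6371 = 1690 kg (target 1691 kg)
  Al2O3: 1615·0.003000 = 4.845 kg (target 4.846 kg)
  B2O3: 48.81·0.5618 = 27.42 kg (target 27.42 kg)
  MgO: 487.0·0.4850 + 130.8·0.3134 = 277.2 kg (target 277.2 kg)
Auditing the glass mass value: Σ batch − LOI loss = 2000 kg (the targets, summed, come to 2000 kg; basis as stated: 2000 kg — gaps are rounding artifacts).
Adding the batch up: Σ batch = 2282 kg; the LOI term Σ batch·LOI equals 281.9 kg; the yield ratio, glass ÷ batch: 87.64%.

Revised batch per 2000 kg frit:
  magnesium carbonate: 487.0 kg
  boric acid: 48.81 kg
  sand: 1615 kg
  Mg3Si4O10(OH)2: 130.8 kg
Total batch = 2282 kg; LOI loss = 281.9 kg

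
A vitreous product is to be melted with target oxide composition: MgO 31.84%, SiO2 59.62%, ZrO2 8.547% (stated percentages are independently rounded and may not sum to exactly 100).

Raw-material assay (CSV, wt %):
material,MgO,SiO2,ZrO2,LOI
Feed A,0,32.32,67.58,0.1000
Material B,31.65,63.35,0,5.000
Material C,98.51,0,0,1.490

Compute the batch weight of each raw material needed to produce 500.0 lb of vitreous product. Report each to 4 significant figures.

All internal work keeps full float precision all the way through; intermediates are printed (rounded to four significant digits) as written. Every reported number takes just one rounding; the derived quantities, which include ignition loss, glass mass, yield, the totals, three oxide percentages, are carried at exact precision, as quoted within question or answer, from the weighed amounts per 500.0 lb of glass.
Per-oxide target masses for 500.0 lb vitreous product:
  MgO: 31.84% × 500.0 = 159.2 lb
  SiO2: 59.62% × 500.0 = 298.1 lb
  ZrO2: 8.547% × 500.0 = 42.74 lb
Checking each oxide sum on the weights just shown, under the basis named above (target by target, the sums agree within answer rounding):
  MgO: 438.3·0.3165 + 20.79·0.9851 = 159.2 lb (target 159.2 lb)
  SiO2: 63.24·0.3232 + 438.3·0.6335 = 298.1 lb (target 298.1 lb)
  ZrO2: 63.24·0.6758 = 42.74 lb (target 42.74 lb)
Glass mass check: total batch − LOI = 500.0 lb (targets for the oxides total 500.0 lb; stated basis 500.0 lb — deltas are rounding alone).
Adding the batch up: Σ batch = 522.3 lb; LOI removed, Σ of batch·LOI: 22.29 lb; yield: glass divided by total = 95.73%.

Batch per 500.0 lb vitreous product:
  Feed A: 63.24 lb
  Material B: 438.3 lb
  Material C: 20.79 lb
Total batch = 522.3 lb; LOI loss = 22.29 lb; yield = 95.73%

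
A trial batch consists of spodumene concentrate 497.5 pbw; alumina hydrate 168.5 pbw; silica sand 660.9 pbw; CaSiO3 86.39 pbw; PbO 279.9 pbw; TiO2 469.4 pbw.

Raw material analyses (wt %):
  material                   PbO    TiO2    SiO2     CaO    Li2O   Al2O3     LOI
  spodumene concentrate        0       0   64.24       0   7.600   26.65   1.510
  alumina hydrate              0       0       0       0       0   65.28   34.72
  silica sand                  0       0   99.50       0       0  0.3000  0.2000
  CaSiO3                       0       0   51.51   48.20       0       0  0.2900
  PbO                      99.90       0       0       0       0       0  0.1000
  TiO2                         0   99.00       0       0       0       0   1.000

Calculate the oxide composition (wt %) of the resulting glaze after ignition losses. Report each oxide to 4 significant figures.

Glass mass = 2090 pbw (batch 2163 − LOI 72.56).
Composition: PbO 13.38%, TiO2 22.23%, SiO2 48.88%, CaO 1.992%, Li2O 1.809%, Al2O3 11.70%

The working math keeps full precision from start to finish. In-progress results are displayed, rounded to four significant digits, at each printed step; exactly one rounding is applied to each reported figure. The derived quantities, which include the totals, the six compositions, ignition loss, glass mass, the yield, are re-derived in exact precision, as given in question or answer, from the batch weights per 2090 pbw of glass.
Oxide masses out of the charge:
  PbO: 279.9·0.9990 = 279.6 pbw
  TiO2: 469.4·0.9900 = 464.7 pbw
  SiO2: 497.5·0.6424 + 660.9·0.9950 + 86.39·0.5151 = 1022 pbw
  CaO: 86.39·0.4820 = 41.64 pbw
  Li2O: 497.5·0.07600 = 37.81 pbw
  Al2O3: 497.5·0.2665 + 168.5·0.6528 + 660.9·0.003000 = 244.6 pbw
LOI: 497.5·0.01510 + 168.5·0.3472 + 660.9·0.002000 + 86.39·0.002900 + 279.9·0.001000 + 469.4·0.01000 = 72.56 pbw
Glass = total batch minus LOI = 2163 − 72.56 = 2090 pbw (consistent with Σ oxide mass)
percent share: oxide ÷ glass, ×100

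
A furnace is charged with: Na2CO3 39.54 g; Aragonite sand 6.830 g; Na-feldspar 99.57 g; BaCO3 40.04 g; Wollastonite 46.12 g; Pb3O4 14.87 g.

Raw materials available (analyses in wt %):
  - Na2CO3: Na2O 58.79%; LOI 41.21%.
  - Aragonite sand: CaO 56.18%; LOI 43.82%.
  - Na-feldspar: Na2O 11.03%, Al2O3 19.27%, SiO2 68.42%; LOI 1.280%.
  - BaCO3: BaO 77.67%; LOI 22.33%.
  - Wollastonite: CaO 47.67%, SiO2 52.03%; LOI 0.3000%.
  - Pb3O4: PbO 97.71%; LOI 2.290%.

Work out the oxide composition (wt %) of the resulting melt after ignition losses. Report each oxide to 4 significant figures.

Glass mass = 217.0 g (batch 247.0 − LOI 29.98).
Composition: BaO 14.33%, CaO 11.90%, Na2O 15.77%, PbO 6.696%, Al2O3 8.842%, SiO2 42.45%

Working values appear with 4-significant-figure rounding within the worked lines; all arithmetic carries exact precision from start to finish. Every reported number carries a single rounding — derived quantities are recomputed starting from the weights for 217.0 g of glass at full precision (six oxide percentages, yield, net glass mass, the totals, ignition loss) exactly as shown in problem or answer.
Per-oxide mass from batch:
  BaO: 40.04·0.7767 = 31.10 g
  CaO: 6.830·0.5618 + 46.12·0.4767 = 25.82 g
  Na2O: 39.54·0.5879 + 99.57·0.1103 = 34.23 g
  PbO: 14.87·0.9771 = 14.53 g
  Al2O3: 99.57·0.1927 = 19.19 g
  SiO2: 99.57·0.6842 + 46.12·0.5203 = 92.12 g
LOI: 39.54·0.4121 + 6.830·0.4382 + 99.57·0.01280 + 40.04·0.2233 + 46.12·0.003000 + 14.87·0.02290 = 29.98 g
Net of LOI, the glass mass = 247.0 − 29.98 = 217.0 g (equal to the oxide-mass sum)
each wt % is 100 × oxide ÷ glass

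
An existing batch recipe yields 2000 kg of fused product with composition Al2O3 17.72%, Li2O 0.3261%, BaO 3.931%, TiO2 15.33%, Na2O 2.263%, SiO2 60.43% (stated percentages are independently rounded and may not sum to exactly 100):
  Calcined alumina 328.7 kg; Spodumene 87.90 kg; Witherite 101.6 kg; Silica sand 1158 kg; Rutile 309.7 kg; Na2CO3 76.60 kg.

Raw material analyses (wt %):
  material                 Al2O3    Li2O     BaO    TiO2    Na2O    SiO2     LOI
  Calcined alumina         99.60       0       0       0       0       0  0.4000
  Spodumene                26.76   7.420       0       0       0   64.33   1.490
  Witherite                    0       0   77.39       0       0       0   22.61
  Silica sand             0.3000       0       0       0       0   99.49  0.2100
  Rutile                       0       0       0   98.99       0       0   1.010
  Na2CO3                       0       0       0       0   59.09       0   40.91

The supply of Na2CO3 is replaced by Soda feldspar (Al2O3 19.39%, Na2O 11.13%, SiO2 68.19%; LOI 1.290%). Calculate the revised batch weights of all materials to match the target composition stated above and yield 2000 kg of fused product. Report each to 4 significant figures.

Revised batch per 2000 kg fused product:
  Calcined alumina: 250.4 kg
  Spodumene: 87.90 kg
  Witherite: 101.6 kg
  Silica sand: 879.2 kg
  Rutile: 309.7 kg
  Soda feldspar: 406.6 kg
Total batch = 2035 kg; LOI loss = 35.50 kg

All arithmetic holds full precision end to end — the intermediate values are displayed rounded to four significant digits between the steps. Every reported value takes a single rounding. The derived quantities (glass mass, yield, totals, the six compositions, LOI) are re-derived in full precision starting from the weights on 2000 kg of glass exactly as printed in question or answer.
Target oxide masses per 2000 kg fused product:
  Al2O3: 17.72% × 2000 = 354.4 kg
  Li2O: 0.3261% × 2000 = 6.522 kg
  BaO: 3.931% × 2000 = 78.62 kg
  TiO2: 15.33% × 2000 = 306.6 kg
  Na2O: 2.263% × 2000 = 45.26 kg
  SiO2: 60.43% × 2000 = 1209 kg
Oxide-by-oxide audit on the weights just shown, against the basis in use (each sum matches its target mass within answer rounding):
  Al2O3: 250.4·0.9960 + 87.90·0.2676 + 879.2·0.003000 + 406.6·0.1939 = 354.4 kg (target 354.4 kg)
  Li2O: 87.90·0.07420 = 6.522 kg (target 6.522 kg)
  BaO: 101.6·0.7739 = 78.63 kg (target 78.62 kg)
  TiO2: 309.7·0.9899 = 306.6 kg (target 306.6 kg)
  Na2O: 406.6·0.1113 = 45.25 kg (target 45.26 kg)
  SiO2: 87.90·0.6433 + 879.2·0.9949 + 406.6·0.6819 = 1209 kg (target 1209 kg)
Glass mass check: whole batch net of LOI = 2000 kg (summing oxide targets gives 2000 kg; the stated basis being 2000 kg — any gap is answer rounding).
Batch total: Σ batch = 2035 kg; ignition loss, Σ(batch × LOI) = 35.50 kg; glass ÷ batch gives a yield of 98.26%.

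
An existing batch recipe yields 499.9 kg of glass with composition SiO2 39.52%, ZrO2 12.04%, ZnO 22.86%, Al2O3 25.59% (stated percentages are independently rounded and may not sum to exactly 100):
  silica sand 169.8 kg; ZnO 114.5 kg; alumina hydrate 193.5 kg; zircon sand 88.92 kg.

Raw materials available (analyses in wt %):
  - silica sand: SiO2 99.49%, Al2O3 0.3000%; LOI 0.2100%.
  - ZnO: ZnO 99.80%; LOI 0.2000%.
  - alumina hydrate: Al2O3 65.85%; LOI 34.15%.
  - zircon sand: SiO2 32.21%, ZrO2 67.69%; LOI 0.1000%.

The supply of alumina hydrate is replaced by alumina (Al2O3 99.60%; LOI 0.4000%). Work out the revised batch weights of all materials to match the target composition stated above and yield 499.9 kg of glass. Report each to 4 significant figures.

All arithmetic holds full precision all the way through. Values along the way appear rounded to 4 significant figures at each printed step — every reported figure is rounded a single time — derived quantities are rebuilt starting from the weights per 499.9 kg of glass in exact precision (the four compositions, yield, totals, LOI, glass mass), exactly as printed in question or answer.
Oxide mass targets, per 499.9 kg glass:
  SiO2: 39.52% × 499.9 = 197.6 kg
  ZrO2: 12.04% × 499.9 = 60.19 kg
  ZnO: 22.86% × 499.9 = 114.3 kg
  Al2O3: 25.59% × 499.9 = 127.9 kg
Balance tally, oxide-wise, working from each reported weight, against the basis in use (every target is met by its sum within answer rounding):
  SiO2: 169.8·0.9949 + 88.92·0.3221 = 197.6 kg (target 197.6 kg)
  ZrO2: 88.92·0.6769 = 60.19 kg (target 60.19 kg)
  ZnO: 114.5·0.9980 = 114.3 kg (target 114.3 kg)
  Al2O3: 169.8·0.003000 + 127.9·0.9960 = 127.9 kg (target 127.9 kg)
Mass balance on the glass: total charge less LOI = 499.9 kg (summing oxide targets gives 499.9 kg; against the stated basis, 499.9 kg — deltas are rounding alone).
Whole-batch sum: Σ batch = 501.1 kg; ignition loss, Σ(batch × LOI) = 1.186 kg; as yield: glass ÷ batch → 99.76%.

Revised batch per 499.9 kg glass:
  silica sand: 169.8 kg
  ZnO: 114.5 kg
  alumina: 127.9 kg
  zircon sand: 88.92 kg
Total batch = 501.1 kg; LOI loss = 1.186 kg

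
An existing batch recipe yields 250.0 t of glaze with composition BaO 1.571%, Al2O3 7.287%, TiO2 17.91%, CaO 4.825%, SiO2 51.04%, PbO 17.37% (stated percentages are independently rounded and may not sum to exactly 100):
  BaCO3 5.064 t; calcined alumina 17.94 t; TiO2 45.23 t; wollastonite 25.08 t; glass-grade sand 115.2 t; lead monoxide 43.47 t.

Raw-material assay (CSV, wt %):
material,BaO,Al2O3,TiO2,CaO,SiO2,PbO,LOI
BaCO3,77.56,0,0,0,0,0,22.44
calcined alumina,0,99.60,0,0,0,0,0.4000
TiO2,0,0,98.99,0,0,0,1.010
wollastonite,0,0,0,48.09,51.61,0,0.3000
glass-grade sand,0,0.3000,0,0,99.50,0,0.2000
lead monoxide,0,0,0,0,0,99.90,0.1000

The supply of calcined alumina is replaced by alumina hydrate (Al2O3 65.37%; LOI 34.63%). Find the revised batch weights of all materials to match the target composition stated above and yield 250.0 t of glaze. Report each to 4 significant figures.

All arithmetic runs at exact precision in every operation — values along the way are printed, with 4-significant-digit rounding, when written out; each reported value sees exactly one rounding — derived quantities are rebuilt from the batch weights per 250.0 t of glass at exact precision (ignition loss, totals, glass mass, the yield, six oxide percentages) exactly as shown in the problem or the answer.
Per-oxide target masses for 250.0 t glaze:
  BaO: 1.571% × 250.0 = 3.928 t
  Al2O3: 7.287% × 250.0 = 18.22 t
  TiO2: 17.91% × 250.0 = 44.78 t
  CaO: 4.825% × 250.0 = 12.06 t
  SiO2: 51.04% × 250.0 = 127.6 t
  PbO: 17.37% × 250.0 = 43.42 t
Checking each oxide sum from the weights as reported, at the basis given (sum by sum, the targets are met given rounding of the digits):
  BaO: 5.064·0.7756 = 3.928 t (target 3.928 t)
  Al2O3: 27.34·0.6537 + 115.2·0.003000 = 18.22 t (target 18.22 t)
  TiO2: 45.23·0.9899 = 44.77 t (target 44.78 t)
  CaO: 25.08·0.4809 = 12.06 t (target 12.06 t)
  SiO2: 25.08·0.5161 + 115.2·0.9950 = 127.6 t (target 127.6 t)
  PbO: 43.47·0.9990 = 43.43 t (target 43.42 t)
Glass-mass bookkeeping: total charge less LOI = 250.0 t (oxide target masses add up to 250.0 t; against the stated basis, 250.0 t — gaps are rounding artifacts).
Total batch = Σ batch = 261.4 t; LOI removed, Σ of batch·LOI: 11.41 t; yield: glass divided by total = 95.63%.

Revised batch per 250.0 t glaze:
  BaCO3: 5.064 t
  alumina hydrate: 27.34 t
  TiO2: 45.23 t
  wollastonite: 25.08 t
  glass-grade sand: 115.2 t
  lead monoxide: 43.47 t
Total batch = 261.4 t; LOI loss = 11.41 t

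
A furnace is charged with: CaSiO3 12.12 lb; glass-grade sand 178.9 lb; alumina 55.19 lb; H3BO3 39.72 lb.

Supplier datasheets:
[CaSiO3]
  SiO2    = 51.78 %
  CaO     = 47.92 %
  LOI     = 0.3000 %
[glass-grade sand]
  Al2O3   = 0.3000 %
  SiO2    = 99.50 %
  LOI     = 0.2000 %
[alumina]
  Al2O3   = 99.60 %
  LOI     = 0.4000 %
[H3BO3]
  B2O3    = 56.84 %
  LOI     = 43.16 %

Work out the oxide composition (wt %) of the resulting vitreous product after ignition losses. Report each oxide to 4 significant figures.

All arithmetic maintains full float precision end to end; the intermediate values are displayed, rounded to 4 significant figures, across the worked steps. A single rounding yields each reported value. Derived quantities (the four compositions, the totals, glass mass, yield, ignition loss) are re-derived at full float precision from the weighed amounts on 268.2 lb of glass, as they appear in the question or the answer.
Delivered oxide masses:
  Al2O3: 178.9·0.003000 + 55.19·0.9960 = 55.51 lb
  SiO2: 12.12·0.5178 + 178.9·0.9950 = 184.3 lb
  CaO: 12.12·0.4792 = 5.808 lb
  B2O3: 39.72·0.5684 = 22.58 lb
LOI: 12.12·0.003000 + 178.9·0.002000 + 55.19·0.004000 + 39.72·0.4316 = 17.76 lb
Resulting glass, batch − LOI: 285.9 − 17.76 = 268.2 lb (the oxide masses sum to this)
oxide / glass × 100 gives the wt %

Glass mass = 268.2 lb (batch 285.9 − LOI 17.76).
Composition: Al2O3 20.70%, SiO2 68.72%, CaO 2.166%, B2O3 8.419%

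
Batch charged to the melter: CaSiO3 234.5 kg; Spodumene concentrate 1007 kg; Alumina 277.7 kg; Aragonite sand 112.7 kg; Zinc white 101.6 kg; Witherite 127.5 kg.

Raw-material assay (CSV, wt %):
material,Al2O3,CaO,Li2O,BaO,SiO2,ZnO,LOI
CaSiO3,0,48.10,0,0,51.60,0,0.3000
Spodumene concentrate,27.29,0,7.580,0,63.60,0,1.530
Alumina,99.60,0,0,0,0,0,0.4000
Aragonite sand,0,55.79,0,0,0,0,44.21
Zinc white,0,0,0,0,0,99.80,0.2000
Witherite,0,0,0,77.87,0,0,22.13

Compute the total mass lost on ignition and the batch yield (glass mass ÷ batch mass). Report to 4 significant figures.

Full precision is carried from start to finish — in-progress results are printed, rounded to four significant digits, in the working; exactly one rounding goes into each reported value. The derived quantities, including ignition loss, totals, the yield, glass mass, six oxide percentages, are rebuilt using the weight values on 1766 kg of glass in full precision as quoted within the problem or answer text.
Each material's LOI contribution:
  CaSiO3: 234.5 × 0.003000 = 0.7035 kg
  Spodumene concentrate: 1007 × 0.01530 = 15.41 kg
  Alumina: 277.7 × 0.004000 = 1.111 kg
  Aragonite sand: 112.7 × 0.4421 = 49.82 kg
  Zinc white: 101.6 × 0.002000 = 0.2032 kg
  Witherite: 127.5 × 0.2213 = 28.22 kg
Total LOI = 95.47 kg
Glass = batch − LOI = 1861 − 95.47 = 1766 kg

LOI loss = 95.47 kg; glass = 1766 kg; yield = 94.87%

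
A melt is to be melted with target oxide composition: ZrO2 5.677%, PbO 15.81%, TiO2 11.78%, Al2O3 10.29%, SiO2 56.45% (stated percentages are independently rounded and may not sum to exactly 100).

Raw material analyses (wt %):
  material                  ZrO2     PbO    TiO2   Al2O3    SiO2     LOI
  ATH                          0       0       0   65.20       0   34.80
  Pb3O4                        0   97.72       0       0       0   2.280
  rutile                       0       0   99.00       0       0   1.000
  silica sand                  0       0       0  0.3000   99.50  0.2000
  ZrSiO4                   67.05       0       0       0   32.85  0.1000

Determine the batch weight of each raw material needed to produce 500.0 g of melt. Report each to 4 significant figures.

Rounding to 4 significant figures governs each in-between result as printed — all internal work keeps full float precision from first step to last — each reported figure undergoes a single rounding; derived quantities (five oxide percentages, net glass mass, ignition loss, yield, the totals) are rebuilt in full float precision using the weight values for 500.0 g of glass as written in question or answer.
The oxide mass targets at 500.0 g melt:
  ZrO2: 5.677% × 500.0 = 28.38 g
  PbO: 15.81% × 500.0 = 79.05 g
  TiO2: 11.78% × 500.0 = 58.90 g
  Al2O3: 10.29% × 500.0 = 51.45 g
  SiO2: 56.45% × 500.0 = 282.2 g
Oxide-by-oxide audit on the weights just shown, on the stated basis (every target is met by its sum inside rounding margins):
  ZrO2: 42.33·0.6705 = 28.38 g (target 28.38 g)
  PbO: 80.89·0.9772 = 79.05 g (target 79.05 g)
  TiO2: 59.49·0.9900 = 58.90 g (target 58.90 g)
  Al2O3: 77.67·0.6520 + 269.7·0.003000 = 51.45 g (target 51.45 g)
  SiO2: 269.7·0.9950 + 42.33·0.3285 = 282.3 g (target 282.2 g)
Glass-mass bookkeeping: Σ batch − LOI loss = 500.0 g (oxide target masses add up to 500.0 g; basis as stated: 500.0 g — rounding explains the deltas).
Batch grand total — Σ batch = 530.1 g; LOI loss = Σ batch·LOI = 30.05 g; yield = glass ÷ total batch = 94.33%.

Batch per 500.0 g melt:
  ATH: 77.67 g
  Pb3O4: 80.89 g
  rutile: 59.49 g
  silica sand: 269.7 g
  ZrSiO4: 42.33 g
Total batch = 530.1 g; LOI loss = 30.05 g; yield = 94.33%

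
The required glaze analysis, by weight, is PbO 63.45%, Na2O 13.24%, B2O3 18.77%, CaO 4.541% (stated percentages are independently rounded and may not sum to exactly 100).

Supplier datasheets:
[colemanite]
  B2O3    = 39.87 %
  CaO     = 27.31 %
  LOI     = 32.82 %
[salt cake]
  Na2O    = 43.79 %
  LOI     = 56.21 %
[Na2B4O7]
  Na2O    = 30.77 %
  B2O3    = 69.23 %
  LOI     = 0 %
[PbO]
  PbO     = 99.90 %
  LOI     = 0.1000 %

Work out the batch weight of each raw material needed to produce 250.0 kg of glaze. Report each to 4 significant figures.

Mid-chain values are displayed (rounded to four significant figures) in the working — the working math holds full precision through every step — every reported number undergoes a single rounding; all derived quantities (LOI, glass mass, yield, the four compositions, the totals) are re-derived at full precision from the weighed amounts at 250.0 kg of glass, as quoted within the problem or the answer.
Target oxide masses per 250.0 kg glaze:
  PbO: 63.45% × 250.0 = 158.6 kg
  Na2O: 13.24% × 250.0 = 33.10 kg
  B2O3: 18.77% × 250.0 = 46.92 kg
  CaO: 4.541% × 250.0 = 11.35 kg
Oxide-by-oxide audit from the weights as reported, versus the basis set out (each sum matches its target mass within answer rounding):
  PbO: 158.8·0.9990 = 158.6 kg (target 158.6 kg)
  Na2O: 44.78·0.4379 + 43.84·0.3077 = 33.10 kg (target 33.10 kg)
  B2O3: 41.57·0.3987 + 43.84·0.6923 = 46.92 kg (target 46.92 kg)
  CaO: 41.57·0.2731 = 11.35 kg (target 11.35 kg)
Glass-mass closure: total charge less LOI = 250.0 kg (targets for the oxides total 250.0 kg; versus the stated basis of 250.0 kg — any gap is answer rounding).
Adding the batch up: Σ batch = 289.0 kg; loss to ignition Σ batch·LOI = 38.97 kg; yield: glass divided by total = 86.51%.

Batch per 250.0 kg glaze:
  colemanite: 41.57 kg
  salt cake: 44.78 kg
  Na2B4O7: 43.84 kg
  PbO: 158.8 kg
Total batch = 289.0 kg; LOI loss = 38.97 kg; yield = 86.51%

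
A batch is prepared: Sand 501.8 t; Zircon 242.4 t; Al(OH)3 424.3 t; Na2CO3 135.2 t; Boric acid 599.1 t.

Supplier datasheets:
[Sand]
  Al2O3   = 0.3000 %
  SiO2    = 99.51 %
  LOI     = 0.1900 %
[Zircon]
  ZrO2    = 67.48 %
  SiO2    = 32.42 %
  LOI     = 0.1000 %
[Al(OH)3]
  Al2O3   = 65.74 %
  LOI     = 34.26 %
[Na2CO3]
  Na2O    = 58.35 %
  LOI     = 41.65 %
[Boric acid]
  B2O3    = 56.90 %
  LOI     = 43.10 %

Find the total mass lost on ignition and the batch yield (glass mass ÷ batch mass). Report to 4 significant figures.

All internal work maintains exact precision in all steps — in-progress results are displayed rounded to 4 significant figures across the worked steps; each reported figure is rounded a single time. Derived quantities (LOI, the five compositions, the totals, the yield, net glass mass) are re-derived starting from the weights on 1442 t of glass in full precision, precisely as stated by the problem or answer text.
Each material's LOI contribution:
  Sand: 501.8 × 0.001900 = 0.9534 t
  Zircon: 242.4 × 0.001000 = 0.2424 t
  Al(OH)3: 424.3 × 0.3426 = 145.4 t
  Na2CO3: 135.2 × 0.4165 = 56.31 t
  Boric acid: 599.1 × 0.4310 = 258.2 t
Total LOI = 461.1 t
Glass = batch − LOI = 1903 − 461.1 = 1442 t

LOI loss = 461.1 t; glass = 1442 t; yield = 75.77%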